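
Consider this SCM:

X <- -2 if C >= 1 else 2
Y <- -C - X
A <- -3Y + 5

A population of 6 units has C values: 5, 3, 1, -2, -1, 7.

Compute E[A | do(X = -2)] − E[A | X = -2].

-5.5

Every unit gets X=-2 under the intervention. A values become 14, 8, 2, -7, -4, 20; E[A|do(X=-2)] = 5.5.
Observing X=-2 restricts to units where X's equation naturally yields -2: C ∈ {5, 3, 1, 7}. In that subpopulation A = 14, 8, 2, 20, mean 11.
Difference = 5.5 − 11 = -5.5.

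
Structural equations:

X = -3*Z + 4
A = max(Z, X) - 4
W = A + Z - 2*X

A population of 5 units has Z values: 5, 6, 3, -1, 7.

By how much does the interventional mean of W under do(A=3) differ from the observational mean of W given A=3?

Every unit gets A=3 under the intervention. W values become 30, 37, 16, -12, 44; E[W|do(A=3)] = 23.
Observing A=3 restricts to units where A's equation naturally yields 3: Z ∈ {-1, 7}. In that subpopulation W = -12, 44, mean 16.
Difference = 23 − 16 = 7.

7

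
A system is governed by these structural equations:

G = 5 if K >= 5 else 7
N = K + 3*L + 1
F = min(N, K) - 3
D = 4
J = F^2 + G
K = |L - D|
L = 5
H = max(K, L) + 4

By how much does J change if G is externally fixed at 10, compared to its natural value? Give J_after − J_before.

3

do(G=10) replaces the equation G = 5 if K >= 5 else 7 with the constant G = 10.
K = |L - D|  [with L=5, D=4]  = 1
N = K + 3*L + 1  [with K=1, L=5]  = 17
F = min(N, K) - 3  [with N=17, K=1]  = -2
J = F^2 + G  [with F=-2, G=10]  = 14
Without intervention: K = |L - D|  [with L=5, D=4]  = 1; N = K + 3*L + 1  [with K=1, L=5]  = 17; F = min(N, K) - 3  [with N=17, K=1]  = -2; G = 5 if K >= 5 else 7  [with K=1]  = 7; J = F^2 + G  [with F=-2, G=7]  = 11.
Change = 14 − 11 = 3.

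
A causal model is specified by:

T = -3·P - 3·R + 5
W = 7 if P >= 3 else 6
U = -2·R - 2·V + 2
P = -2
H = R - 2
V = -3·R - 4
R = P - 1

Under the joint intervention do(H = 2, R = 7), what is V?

The joint intervention fixes H = 2, R = 7, removing each variable's own equation.
V = -3·R - 4  [with R=7]  = -25

-25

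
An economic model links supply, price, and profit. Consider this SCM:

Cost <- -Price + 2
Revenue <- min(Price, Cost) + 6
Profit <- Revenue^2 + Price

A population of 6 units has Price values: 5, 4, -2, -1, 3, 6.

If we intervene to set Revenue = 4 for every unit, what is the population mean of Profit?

18.5

Under do(Revenue=4), Revenue's equation is replaced by Revenue=4 for every unit. Per-unit Profit: 21, 20, 14, 15, 19, 22. Mean = 18.5.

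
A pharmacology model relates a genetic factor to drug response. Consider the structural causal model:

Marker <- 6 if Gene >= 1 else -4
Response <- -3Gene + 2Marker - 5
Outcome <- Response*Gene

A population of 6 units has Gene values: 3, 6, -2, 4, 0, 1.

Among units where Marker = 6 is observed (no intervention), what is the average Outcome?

-22

E[Outcome|Marker=6] averages over only the 4 units with Marker=6 (Gene = 3, 6, 4, 1): Outcome = -6, -66, -20, 4, mean -22.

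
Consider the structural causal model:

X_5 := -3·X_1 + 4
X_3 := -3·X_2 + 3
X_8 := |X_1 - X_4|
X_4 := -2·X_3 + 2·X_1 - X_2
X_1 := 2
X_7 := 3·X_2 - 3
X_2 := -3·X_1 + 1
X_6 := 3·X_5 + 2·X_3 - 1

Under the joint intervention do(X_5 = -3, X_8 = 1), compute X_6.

26

The joint intervention fixes X_5 = -3, X_8 = 1, removing each variable's own equation.
X_2 = -3·X_1 + 1  [with X_1=2]  = -5
X_3 = -3·X_2 + 3  [with X_2=-5]  = 18
X_6 = 3·X_5 + 2·X_3 - 1  [with X_5=-3, X_3=18]  = 26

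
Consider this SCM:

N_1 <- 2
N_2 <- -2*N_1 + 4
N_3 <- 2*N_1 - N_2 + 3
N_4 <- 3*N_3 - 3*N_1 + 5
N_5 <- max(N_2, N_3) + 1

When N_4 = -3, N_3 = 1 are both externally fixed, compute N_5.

2

The joint intervention fixes N_4 = -3, N_3 = 1, removing each variable's own equation.
N_2 = -2*N_1 + 4  [with N_1=2]  = 0
N_5 = max(N_2, N_3) + 1  [with N_2=0, N_3=1]  = 2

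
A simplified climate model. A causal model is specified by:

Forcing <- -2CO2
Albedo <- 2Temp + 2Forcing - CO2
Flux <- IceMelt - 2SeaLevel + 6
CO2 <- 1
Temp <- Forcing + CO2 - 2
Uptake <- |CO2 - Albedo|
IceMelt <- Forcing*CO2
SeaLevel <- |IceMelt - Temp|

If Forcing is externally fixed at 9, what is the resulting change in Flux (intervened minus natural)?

11

Under do(Forcing=9), the mechanism Forcing <- -2CO2 is discarded; Forcing is fixed at 9.
Temp = Forcing + CO2 - 2  [with Forcing=9, CO2=1]  = 8
IceMelt = Forcing*CO2  [with Forcing=9, CO2=1]  = 9
SeaLevel = |IceMelt - Temp|  [with IceMelt=9, Temp=8]  = 1
Flux = IceMelt - 2SeaLevel + 6  [with IceMelt=9, SeaLevel=1]  = 13
Without intervention: Forcing = -2CO2  [with CO2=1]  = -2; Temp = Forcing + CO2 - 2  [with Forcing=-2, CO2=1]  = -3; IceMelt = Forcing*CO2  [with Forcing=-2, CO2=1]  = -2; SeaLevel = |IceMelt - Temp|  [with IceMelt=-2, Temp=-3]  = 1; Flux = IceMelt - 2SeaLevel + 6  [with IceMelt=-2, SeaLevel=1]  = 2.
Change = 13 − 2 = 11.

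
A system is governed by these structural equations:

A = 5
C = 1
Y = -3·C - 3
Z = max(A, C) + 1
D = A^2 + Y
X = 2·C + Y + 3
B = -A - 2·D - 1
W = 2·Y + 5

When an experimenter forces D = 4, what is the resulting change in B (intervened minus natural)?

Under do(D=4), the mechanism D = A^2 + Y is discarded; D is fixed at 4.
B = -A - 2·D - 1  [with A=5, D=4]  = -14
Without intervention: Y = -3·C - 3  [with C=1]  = -6; D = A^2 + Y  [with A=5, Y=-6]  = 19; B = -A - 2·D - 1  [with A=5, D=19]  = -44.
Change = -14 − (-44) = 30.

30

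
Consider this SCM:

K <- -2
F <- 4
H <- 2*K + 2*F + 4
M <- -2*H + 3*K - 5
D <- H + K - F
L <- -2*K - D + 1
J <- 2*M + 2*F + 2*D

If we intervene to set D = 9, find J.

-28

Under do(D=9), the mechanism D <- H + K - F is discarded; D is fixed at 9.
H = 2*K + 2*F + 4  [with K=-2, F=4]  = 8
M = -2*H + 3*K - 5  [with H=8, K=-2]  = -27
J = 2*M + 2*F + 2*D  [with M=-27, F=4, D=9]  = -28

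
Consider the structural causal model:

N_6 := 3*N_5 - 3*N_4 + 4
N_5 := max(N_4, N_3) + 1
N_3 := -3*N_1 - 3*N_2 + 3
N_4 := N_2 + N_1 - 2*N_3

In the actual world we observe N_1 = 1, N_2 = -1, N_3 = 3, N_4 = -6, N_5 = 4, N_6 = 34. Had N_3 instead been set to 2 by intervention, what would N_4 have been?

-4

The intervention breaks the incoming arrows to N_3: N_3 := -3*N_1 - 3*N_2 + 3 no longer applies, and N_3 = 2.
N_4 = N_2 + N_1 - 2*N_3  [with N_2=-1, N_1=1, N_3=2]  = -4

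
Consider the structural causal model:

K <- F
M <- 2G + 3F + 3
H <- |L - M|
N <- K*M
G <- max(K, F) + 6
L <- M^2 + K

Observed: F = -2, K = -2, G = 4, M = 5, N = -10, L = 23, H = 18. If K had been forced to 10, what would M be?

Under do(K=10), the mechanism K <- F is discarded; K is fixed at 10.
G = max(K, F) + 6  [with K=10, F=-2]  = 16
M = 2G + 3F + 3  [with G=16, F=-2]  = 29

29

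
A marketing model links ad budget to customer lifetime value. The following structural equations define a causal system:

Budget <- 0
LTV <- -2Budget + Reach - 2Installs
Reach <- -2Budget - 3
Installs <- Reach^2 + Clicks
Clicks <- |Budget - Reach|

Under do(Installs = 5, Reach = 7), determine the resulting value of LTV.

The joint intervention fixes Installs = 5, Reach = 7, removing each variable's own equation.
LTV = -2Budget + Reach - 2Installs  [with Budget=0, Reach=7, Installs=5]  = -3

-3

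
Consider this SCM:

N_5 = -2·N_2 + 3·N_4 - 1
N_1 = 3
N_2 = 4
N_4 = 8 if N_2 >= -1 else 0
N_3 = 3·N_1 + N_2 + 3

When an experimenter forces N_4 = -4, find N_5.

-21

Intervening sets N_4 = -4 and removes its equation (N_4 = 8 if N_2 >= -1 else 0).
N_5 = -2·N_2 + 3·N_4 - 1  [with N_2=4, N_4=-4]  = -21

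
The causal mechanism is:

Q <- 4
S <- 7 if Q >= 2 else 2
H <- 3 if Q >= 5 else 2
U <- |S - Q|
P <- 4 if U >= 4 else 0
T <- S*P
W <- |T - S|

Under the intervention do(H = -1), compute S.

7

Under do(H=-1), the mechanism H <- 3 if Q >= 5 else 2 is discarded; H is fixed at -1.
Since S is not a descendant of the intervened variable, it is unaffected.
S = 7 if Q >= 2 else 2  [with Q=4]  = 7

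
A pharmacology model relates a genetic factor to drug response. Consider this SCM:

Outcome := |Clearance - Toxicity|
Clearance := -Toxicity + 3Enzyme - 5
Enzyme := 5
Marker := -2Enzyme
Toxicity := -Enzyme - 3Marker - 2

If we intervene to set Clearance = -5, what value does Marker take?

-10

The intervention breaks the incoming arrows to Clearance: Clearance := -Toxicity + 3Enzyme - 5 no longer applies, and Clearance = -5.
Since Marker is not a descendant of the intervened variable, it is unaffected.
Marker = -2Enzyme  [with Enzyme=5]  = -10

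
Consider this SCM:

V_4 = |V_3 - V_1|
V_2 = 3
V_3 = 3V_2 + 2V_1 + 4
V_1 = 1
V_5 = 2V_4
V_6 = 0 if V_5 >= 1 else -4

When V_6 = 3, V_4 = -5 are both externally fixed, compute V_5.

Setting V_6 = 3, V_4 = -5 by intervention discards those variables' equations.
V_5 = 2V_4  [with V_4=-5]  = -10

-10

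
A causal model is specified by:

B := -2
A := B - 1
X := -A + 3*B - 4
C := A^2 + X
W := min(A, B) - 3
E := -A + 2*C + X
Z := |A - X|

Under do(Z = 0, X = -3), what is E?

Setting Z = 0, X = -3 by intervention discards those variables' equations.
A = B - 1  [with B=-2]  = -3
C = A^2 + X  [with A=-3, X=-3]  = 6
E = -A + 2*C + X  [with A=-3, C=6, X=-3]  = 12

12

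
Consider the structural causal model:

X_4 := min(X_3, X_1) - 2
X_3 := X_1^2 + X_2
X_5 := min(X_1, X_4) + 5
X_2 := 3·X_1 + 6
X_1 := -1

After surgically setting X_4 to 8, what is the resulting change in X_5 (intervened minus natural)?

2

Intervening sets X_4 = 8 and removes its equation (X_4 := min(X_3, X_1) - 2).
X_5 = min(X_1, X_4) + 5  [with X_1=-1, X_4=8]  = 4
Without intervention: X_2 = 3·X_1 + 6  [with X_1=-1]  = 3; X_3 = X_1^2 + X_2  [with X_1=-1, X_2=3]  = 4; X_4 = min(X_3, X_1) - 2  [with X_3=4, X_1=-1]  = -3; X_5 = min(X_1, X_4) + 5  [with X_1=-1, X_4=-3]  = 2.
Change = 4 − 2 = 2.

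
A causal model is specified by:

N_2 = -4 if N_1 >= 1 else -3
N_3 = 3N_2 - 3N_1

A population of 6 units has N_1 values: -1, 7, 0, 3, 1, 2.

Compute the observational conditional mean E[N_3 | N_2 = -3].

Observing N_2=-3 restricts to units where N_2's equation naturally yields -3: N_1 ∈ {-1, 0}. In that subpopulation N_3 = -6, -9, mean -7.5.

-7.5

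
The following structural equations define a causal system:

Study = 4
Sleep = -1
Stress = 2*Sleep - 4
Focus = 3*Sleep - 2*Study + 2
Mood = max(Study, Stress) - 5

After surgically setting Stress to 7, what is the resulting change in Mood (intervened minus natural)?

3

do(Stress=7) replaces the equation Stress = 2*Sleep - 4 with the constant Stress = 7.
Mood = max(Study, Stress) - 5  [with Study=4, Stress=7]  = 2
Without intervention: Stress = 2*Sleep - 4  [with Sleep=-1]  = -6; Mood = max(Study, Stress) - 5  [with Study=4, Stress=-6]  = -1.
Change = 2 − (-1) = 3.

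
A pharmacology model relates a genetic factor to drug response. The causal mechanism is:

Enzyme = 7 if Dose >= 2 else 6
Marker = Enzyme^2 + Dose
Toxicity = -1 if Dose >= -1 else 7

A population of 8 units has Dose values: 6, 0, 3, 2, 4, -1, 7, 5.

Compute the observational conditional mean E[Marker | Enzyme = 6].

35.5

E[Marker|Enzyme=6] averages over only the 2 units with Enzyme=6 (Dose = 0, -1): Marker = 36, 35, mean 35.5.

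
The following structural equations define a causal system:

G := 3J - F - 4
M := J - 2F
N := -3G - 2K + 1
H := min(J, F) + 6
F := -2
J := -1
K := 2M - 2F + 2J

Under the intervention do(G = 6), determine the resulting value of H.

Under do(G=6), the mechanism G := 3J - F - 4 is discarded; G is fixed at 6.
Since H is not a descendant of the intervened variable, it is unaffected.
H = min(J, F) + 6  [with J=-1, F=-2]  = 4

4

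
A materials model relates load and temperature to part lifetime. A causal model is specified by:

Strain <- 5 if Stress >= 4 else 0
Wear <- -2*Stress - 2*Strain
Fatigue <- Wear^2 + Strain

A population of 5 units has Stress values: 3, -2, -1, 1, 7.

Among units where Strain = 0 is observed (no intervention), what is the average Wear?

-0.5

Observing Strain=0 restricts to units where Strain's equation naturally yields 0: Stress ∈ {3, -2, -1, 1}. In that subpopulation Wear = -6, 4, 2, -2, mean -0.5.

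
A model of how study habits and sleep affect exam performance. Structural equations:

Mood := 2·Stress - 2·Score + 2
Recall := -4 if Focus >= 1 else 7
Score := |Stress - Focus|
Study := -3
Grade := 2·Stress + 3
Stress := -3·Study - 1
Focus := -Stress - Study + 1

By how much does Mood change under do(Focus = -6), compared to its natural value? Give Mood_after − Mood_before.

-4

do(Focus=-6) replaces the equation Focus := -Stress - Study + 1 with the constant Focus = -6.
Stress = -3·Study - 1  [with Study=-3]  = 8
Score = |Stress - Focus|  [with Stress=8, Focus=-6]  = 14
Mood = 2·Stress - 2·Score + 2  [with Stress=8, Score=14]  = -10
Without intervention: Stress = -3·Study - 1  [with Study=-3]  = 8; Focus = -Stress - Study + 1  [with Stress=8, Study=-3]  = -4; Score = |Stress - Focus|  [with Stress=8, Focus=-4]  = 12; Mood = 2·Stress - 2·Score + 2  [with Stress=8, Score=12]  = -6.
Change = -10 − (-6) = -4.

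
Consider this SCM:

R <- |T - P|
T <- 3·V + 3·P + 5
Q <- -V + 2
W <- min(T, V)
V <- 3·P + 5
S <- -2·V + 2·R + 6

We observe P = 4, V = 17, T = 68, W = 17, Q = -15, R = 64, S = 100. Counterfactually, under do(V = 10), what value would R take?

43

Under do(V=10), the mechanism V <- 3·P + 5 is discarded; V is fixed at 10.
T = 3·V + 3·P + 5  [with V=10, P=4]  = 47
R = |T - P|  [with T=47, P=4]  = 43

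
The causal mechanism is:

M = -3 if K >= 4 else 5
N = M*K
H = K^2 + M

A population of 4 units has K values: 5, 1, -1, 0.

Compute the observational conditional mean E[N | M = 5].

E[N|M=5] averages over only the 3 units with M=5 (K = 1, -1, 0): N = 5, -5, 0, mean 0.

0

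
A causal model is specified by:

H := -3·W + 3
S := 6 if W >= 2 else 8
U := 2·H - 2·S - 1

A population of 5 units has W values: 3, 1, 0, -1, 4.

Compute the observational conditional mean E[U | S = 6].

E[U|S=6] averages over only the 2 units with S=6 (W = 3, 4): U = -25, -31, mean -28.

-28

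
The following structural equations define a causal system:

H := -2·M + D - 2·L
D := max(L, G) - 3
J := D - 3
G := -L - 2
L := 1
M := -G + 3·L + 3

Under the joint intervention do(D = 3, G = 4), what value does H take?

Setting D = 3, G = 4 by intervention discards those variables' equations.
M = -G + 3·L + 3  [with G=4, L=1]  = 2
H = -2·M + D - 2·L  [with M=2, D=3, L=1]  = -3

-3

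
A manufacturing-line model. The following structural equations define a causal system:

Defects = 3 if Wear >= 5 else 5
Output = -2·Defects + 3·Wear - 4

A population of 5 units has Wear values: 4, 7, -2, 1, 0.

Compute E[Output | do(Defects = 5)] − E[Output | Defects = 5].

3.75

The intervention sets Defects=5 in all 5 units regardless of Wear. Recomputing Output per unit gives -2, 7, -20, -11, -14; average -8.
Observing Defects=5 restricts to units where Defects's equation naturally yields 5: Wear ∈ {4, -2, 1, 0}. In that subpopulation Output = -2, -20, -11, -14, mean -11.75.
Difference = -8 − (-11.75) = 3.75.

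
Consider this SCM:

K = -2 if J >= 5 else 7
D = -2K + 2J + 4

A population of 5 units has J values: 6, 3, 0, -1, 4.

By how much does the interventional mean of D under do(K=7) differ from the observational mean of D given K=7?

1.8

do(K=7) breaks K's dependence on J. With K=7 fixed, D across the units is 2, -4, -10, -12, -2, mean -5.2.
Observing K=7 restricts to units where K's equation naturally yields 7: J ∈ {3, 0, -1, 4}. In that subpopulation D = -4, -10, -12, -2, mean -7.
Difference = -5.2 − (-7) = 1.8.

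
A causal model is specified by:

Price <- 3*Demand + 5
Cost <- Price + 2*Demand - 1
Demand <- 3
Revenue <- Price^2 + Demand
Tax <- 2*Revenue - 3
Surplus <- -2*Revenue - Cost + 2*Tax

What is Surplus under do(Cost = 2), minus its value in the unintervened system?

The intervention breaks the incoming arrows to Cost: Cost <- Price + 2*Demand - 1 no longer applies, and Cost = 2.
Price = 3*Demand + 5  [with Demand=3]  = 14
Revenue = Price^2 + Demand  [with Price=14, Demand=3]  = 199
Tax = 2*Revenue - 3  [with Revenue=199]  = 395
Surplus = -2*Revenue - Cost + 2*Tax  [with Revenue=199, Cost=2, Tax=395]  = 390
Without intervention: Price = 3*Demand + 5  [with Demand=3]  = 14; Cost = Price + 2*Demand - 1  [with Price=14, Demand=3]  = 19; Revenue = Price^2 + Demand  [with Price=14, Demand=3]  = 199; Tax = 2*Revenue - 3  [with Revenue=199]  = 395; Surplus = -2*Revenue - Cost + 2*Tax  [with Revenue=199, Cost=19, Tax=395]  = 373.
Change = 390 − 373 = 17.

17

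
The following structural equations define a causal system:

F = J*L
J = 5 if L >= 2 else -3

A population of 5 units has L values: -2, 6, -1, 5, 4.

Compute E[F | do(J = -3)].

-7.2

Under do(J=-3), J's equation is replaced by J=-3 for every unit. Per-unit F: 6, -18, 3, -15, -12. Mean = -7.2.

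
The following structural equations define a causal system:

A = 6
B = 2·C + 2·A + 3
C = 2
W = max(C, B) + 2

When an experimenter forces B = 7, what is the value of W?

9

The intervention breaks the incoming arrows to B: B = 2·C + 2·A + 3 no longer applies, and B = 7.
W = max(C, B) + 2  [with C=2, B=7]  = 9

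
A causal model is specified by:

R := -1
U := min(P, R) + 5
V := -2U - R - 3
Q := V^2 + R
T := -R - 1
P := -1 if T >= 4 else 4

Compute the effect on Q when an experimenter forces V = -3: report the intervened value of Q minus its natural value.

-91

The intervention breaks the incoming arrows to V: V := -2U - R - 3 no longer applies, and V = -3.
Q = V^2 + R  [with V=-3, R=-1]  = 8
Without intervention: T = -R - 1  [with R=-1]  = 0; P = -1 if T >= 4 else 4  [with T=0]  = 4; U = min(P, R) + 5  [with P=4, R=-1]  = 4; V = -2U - R - 3  [with U=4, R=-1]  = -10; Q = V^2 + R  [with V=-10, R=-1]  = 99.
Change = 8 − 99 = -91.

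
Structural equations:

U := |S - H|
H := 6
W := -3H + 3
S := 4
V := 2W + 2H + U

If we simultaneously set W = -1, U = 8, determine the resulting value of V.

Setting W = -1, U = 8 by intervention discards those variables' equations.
V = 2W + 2H + U  [with W=-1, H=6, U=8]  = 18

18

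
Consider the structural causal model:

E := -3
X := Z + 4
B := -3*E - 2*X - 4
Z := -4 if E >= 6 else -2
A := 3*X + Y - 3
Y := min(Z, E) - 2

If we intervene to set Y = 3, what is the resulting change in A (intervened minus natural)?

8

The intervention breaks the incoming arrows to Y: Y := min(Z, E) - 2 no longer applies, and Y = 3.
Z = -4 if E >= 6 else -2  [with E=-3]  = -2
X = Z + 4  [with Z=-2]  = 2
A = 3*X + Y - 3  [with X=2, Y=3]  = 6
Without intervention: Z = -4 if E >= 6 else -2  [with E=-3]  = -2; Y = min(Z, E) - 2  [with Z=-2, E=-3]  = -5; X = Z + 4  [with Z=-2]  = 2; A = 3*X + Y - 3  [with X=2, Y=-5]  = -2.
Change = 6 − (-2) = 8.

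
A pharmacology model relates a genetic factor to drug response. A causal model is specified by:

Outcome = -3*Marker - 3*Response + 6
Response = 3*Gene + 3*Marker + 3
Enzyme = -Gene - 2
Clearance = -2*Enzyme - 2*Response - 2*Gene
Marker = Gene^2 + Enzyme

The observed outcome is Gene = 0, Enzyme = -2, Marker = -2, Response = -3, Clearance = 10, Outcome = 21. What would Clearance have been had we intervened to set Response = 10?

Intervening sets Response = 10 and removes its equation (Response = 3*Gene + 3*Marker + 3).
Enzyme = -Gene - 2  [with Gene=0]  = -2
Clearance = -2*Enzyme - 2*Response - 2*Gene  [with Enzyme=-2, Response=10, Gene=0]  = -16

-16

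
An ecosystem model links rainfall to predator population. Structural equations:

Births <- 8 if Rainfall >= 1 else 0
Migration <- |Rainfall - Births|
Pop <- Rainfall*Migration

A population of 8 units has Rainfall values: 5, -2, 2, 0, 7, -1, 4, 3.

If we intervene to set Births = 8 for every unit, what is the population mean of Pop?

4.5

do(Births=8) breaks Births's dependence on Rainfall. With Births=8 fixed, Pop across the units is 15, -20, 12, 0, 7, -9, 16, 15, mean 4.5.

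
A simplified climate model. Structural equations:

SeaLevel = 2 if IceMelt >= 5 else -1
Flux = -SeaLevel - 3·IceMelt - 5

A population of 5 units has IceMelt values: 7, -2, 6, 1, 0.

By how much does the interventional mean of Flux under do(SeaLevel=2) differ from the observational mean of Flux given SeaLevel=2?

12.3

Every unit gets SeaLevel=2 under the intervention. Flux values become -28, -1, -25, -10, -7; E[Flux|do(SeaLevel=2)] = -14.2.
E[Flux|SeaLevel=2] averages over only the 2 units with SeaLevel=2 (IceMelt = 7, 6): Flux = -28, -25, mean -26.5.
Difference = -14.2 − (-26.5) = 12.3.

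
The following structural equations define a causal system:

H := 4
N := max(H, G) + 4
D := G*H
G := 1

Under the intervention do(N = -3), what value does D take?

Under do(N=-3), the mechanism N := max(H, G) + 4 is discarded; N is fixed at -3.
Since D is not a descendant of the intervened variable, it is unaffected.
D = G*H  [with G=1, H=4]  = 4

4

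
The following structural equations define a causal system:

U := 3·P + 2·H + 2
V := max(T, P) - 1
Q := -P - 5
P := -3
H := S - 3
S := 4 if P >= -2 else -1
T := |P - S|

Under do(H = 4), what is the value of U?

1

Under do(H=4), the mechanism H := S - 3 is discarded; H is fixed at 4.
U = 3·P + 2·H + 2  [with P=-3, H=4]  = 1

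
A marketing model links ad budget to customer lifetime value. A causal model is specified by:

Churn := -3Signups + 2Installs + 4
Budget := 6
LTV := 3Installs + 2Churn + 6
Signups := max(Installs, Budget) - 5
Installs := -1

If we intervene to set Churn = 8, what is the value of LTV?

Intervening sets Churn = 8 and removes its equation (Churn := -3Signups + 2Installs + 4).
LTV = 3Installs + 2Churn + 6  [with Installs=-1, Churn=8]  = 19

19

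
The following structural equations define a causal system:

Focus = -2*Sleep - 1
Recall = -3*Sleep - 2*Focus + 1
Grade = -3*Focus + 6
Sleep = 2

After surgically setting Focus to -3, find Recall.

The intervention breaks the incoming arrows to Focus: Focus = -2*Sleep - 1 no longer applies, and Focus = -3.
Recall = -3*Sleep - 2*Focus + 1  [with Sleep=2, Focus=-3]  = 1

1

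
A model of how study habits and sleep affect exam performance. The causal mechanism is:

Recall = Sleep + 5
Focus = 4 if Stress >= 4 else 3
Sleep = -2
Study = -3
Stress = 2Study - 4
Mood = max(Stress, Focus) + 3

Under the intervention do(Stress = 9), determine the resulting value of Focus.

4

The intervention breaks the incoming arrows to Stress: Stress = 2Study - 4 no longer applies, and Stress = 9.
Focus = 4 if Stress >= 4 else 3  [with Stress=9]  = 4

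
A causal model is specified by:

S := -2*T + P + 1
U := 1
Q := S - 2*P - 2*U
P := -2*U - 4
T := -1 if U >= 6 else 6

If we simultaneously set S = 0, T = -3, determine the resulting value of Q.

The joint intervention fixes S = 0, T = -3, removing each variable's own equation.
P = -2*U - 4  [with U=1]  = -6
Q = S - 2*P - 2*U  [with S=0, P=-6, U=1]  = 10

10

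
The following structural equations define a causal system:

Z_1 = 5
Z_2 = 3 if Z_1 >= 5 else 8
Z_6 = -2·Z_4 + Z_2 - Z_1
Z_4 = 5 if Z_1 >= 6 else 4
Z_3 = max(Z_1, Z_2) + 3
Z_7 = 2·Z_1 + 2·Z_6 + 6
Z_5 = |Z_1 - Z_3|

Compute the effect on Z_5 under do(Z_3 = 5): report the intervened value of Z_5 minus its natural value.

do(Z_3=5) replaces the equation Z_3 = max(Z_1, Z_2) + 3 with the constant Z_3 = 5.
Z_5 = |Z_1 - Z_3|  [with Z_1=5, Z_3=5]  = 0
Without intervention: Z_2 = 3 if Z_1 >= 5 else 8  [with Z_1=5]  = 3; Z_3 = max(Z_1, Z_2) + 3  [with Z_1=5, Z_2=3]  = 8; Z_5 = |Z_1 - Z_3|  [with Z_1=5, Z_3=8]  = 3.
Change = 0 − 3 = -3.

-3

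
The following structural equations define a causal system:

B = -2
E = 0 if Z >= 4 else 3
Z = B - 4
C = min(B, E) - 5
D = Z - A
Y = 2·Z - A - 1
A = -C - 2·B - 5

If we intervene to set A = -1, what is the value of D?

Under do(A=-1), the mechanism A = -C - 2·B - 5 is discarded; A is fixed at -1.
Z = B - 4  [with B=-2]  = -6
D = Z - A  [with Z=-6, A=-1]  = -5

-5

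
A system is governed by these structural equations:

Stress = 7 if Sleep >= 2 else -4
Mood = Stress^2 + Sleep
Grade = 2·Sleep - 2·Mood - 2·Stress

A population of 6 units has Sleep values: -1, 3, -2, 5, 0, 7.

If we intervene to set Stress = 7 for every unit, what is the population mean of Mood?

Under do(Stress=7), Stress's equation is replaced by Stress=7 for every unit. Per-unit Mood: 48, 52, 47, 54, 49, 56. Mean = 51.

51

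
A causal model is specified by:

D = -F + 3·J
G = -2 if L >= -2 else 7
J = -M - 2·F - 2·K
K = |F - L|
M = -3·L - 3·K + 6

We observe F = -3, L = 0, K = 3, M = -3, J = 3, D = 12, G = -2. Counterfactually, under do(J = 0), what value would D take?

3

The intervention breaks the incoming arrows to J: J = -M - 2·F - 2·K no longer applies, and J = 0.
D = -F + 3·J  [with F=-3, J=0]  = 3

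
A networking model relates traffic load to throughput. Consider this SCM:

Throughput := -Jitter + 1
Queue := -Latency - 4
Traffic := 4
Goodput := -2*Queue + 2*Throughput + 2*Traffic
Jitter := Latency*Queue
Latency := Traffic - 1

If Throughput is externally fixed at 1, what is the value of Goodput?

24

The intervention breaks the incoming arrows to Throughput: Throughput := -Jitter + 1 no longer applies, and Throughput = 1.
Latency = Traffic - 1  [with Traffic=4]  = 3
Queue = -Latency - 4  [with Latency=3]  = -7
Goodput = -2*Queue + 2*Throughput + 2*Traffic  [with Queue=-7, Throughput=1, Traffic=4]  = 24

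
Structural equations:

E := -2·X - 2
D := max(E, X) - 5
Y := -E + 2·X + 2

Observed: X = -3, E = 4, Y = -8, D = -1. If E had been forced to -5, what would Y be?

The intervention breaks the incoming arrows to E: E := -2·X - 2 no longer applies, and E = -5.
Y = -E + 2·X + 2  [with E=-5, X=-3]  = 1

1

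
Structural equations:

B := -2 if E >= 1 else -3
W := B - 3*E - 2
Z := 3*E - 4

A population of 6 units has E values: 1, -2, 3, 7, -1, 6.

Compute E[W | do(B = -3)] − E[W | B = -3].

Under do(B=-3), B's equation is replaced by B=-3 for every unit. Per-unit W: -8, 1, -14, -26, -2, -23. Mean = -12.
Observing B=-3 restricts to units where B's equation naturally yields -3: E ∈ {-2, -1}. In that subpopulation W = 1, -2, mean -0.5.
Difference = -12 − (-0.5) = -11.5.

-11.5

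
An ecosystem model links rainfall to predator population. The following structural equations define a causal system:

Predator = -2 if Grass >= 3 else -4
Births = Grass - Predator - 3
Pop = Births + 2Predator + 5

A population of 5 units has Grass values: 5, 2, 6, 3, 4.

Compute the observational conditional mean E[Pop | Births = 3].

Observing Births=3 restricts to units where Births's equation naturally yields 3: Grass ∈ {2, 4}. In that subpopulation Pop = 0, 4, mean 2.

2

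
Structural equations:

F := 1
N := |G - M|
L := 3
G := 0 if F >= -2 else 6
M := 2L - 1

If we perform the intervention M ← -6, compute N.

Intervening sets M = -6 and removes its equation (M := 2L - 1).
G = 0 if F >= -2 else 6  [with F=1]  = 0
N = |G - M|  [with G=0, M=-6]  = 6

6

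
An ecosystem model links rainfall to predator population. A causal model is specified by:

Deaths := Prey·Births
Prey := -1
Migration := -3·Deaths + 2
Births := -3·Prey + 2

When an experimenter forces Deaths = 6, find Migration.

The intervention breaks the incoming arrows to Deaths: Deaths := Prey·Births no longer applies, and Deaths = 6.
Migration = -3·Deaths + 2  [with Deaths=6]  = -16

-16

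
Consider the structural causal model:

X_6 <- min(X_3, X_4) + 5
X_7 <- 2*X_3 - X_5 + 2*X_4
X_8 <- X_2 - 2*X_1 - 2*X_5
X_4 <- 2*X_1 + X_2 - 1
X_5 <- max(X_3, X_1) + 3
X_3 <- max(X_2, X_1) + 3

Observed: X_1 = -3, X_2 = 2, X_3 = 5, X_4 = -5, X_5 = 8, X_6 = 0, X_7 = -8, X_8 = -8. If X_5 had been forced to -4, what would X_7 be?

4

Under do(X_5=-4), the mechanism X_5 <- max(X_3, X_1) + 3 is discarded; X_5 is fixed at -4.
X_3 = max(X_2, X_1) + 3  [with X_2=2, X_1=-3]  = 5
X_4 = 2*X_1 + X_2 - 1  [with X_1=-3, X_2=2]  = -5
X_7 = 2*X_3 - X_5 + 2*X_4  [with X_3=5, X_5=-4, X_4=-5]  = 4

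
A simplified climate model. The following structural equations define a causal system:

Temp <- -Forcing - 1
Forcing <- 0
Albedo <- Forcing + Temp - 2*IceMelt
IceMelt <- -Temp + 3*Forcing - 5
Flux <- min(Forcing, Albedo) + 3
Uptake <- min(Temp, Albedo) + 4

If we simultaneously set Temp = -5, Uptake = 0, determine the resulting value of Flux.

Setting Temp = -5, Uptake = 0 by intervention discards those variables' equations.
IceMelt = -Temp + 3*Forcing - 5  [with Temp=-5, Forcing=0]  = 0
Albedo = Forcing + Temp - 2*IceMelt  [with Forcing=0, Temp=-5, IceMelt=0]  = -5
Flux = min(Forcing, Albedo) + 3  [with Forcing=0, Albedo=-5]  = -2

-2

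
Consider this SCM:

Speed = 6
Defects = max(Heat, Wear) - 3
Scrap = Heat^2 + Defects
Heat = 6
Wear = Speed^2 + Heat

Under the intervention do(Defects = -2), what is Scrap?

34

Intervening sets Defects = -2 and removes its equation (Defects = max(Heat, Wear) - 3).
Scrap = Heat^2 + Defects  [with Heat=6, Defects=-2]  = 34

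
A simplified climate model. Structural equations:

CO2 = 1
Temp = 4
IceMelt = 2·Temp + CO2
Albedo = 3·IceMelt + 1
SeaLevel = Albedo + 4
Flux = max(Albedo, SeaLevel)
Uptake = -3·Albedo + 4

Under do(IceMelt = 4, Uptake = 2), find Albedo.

The joint intervention fixes IceMelt = 4, Uptake = 2, removing each variable's own equation.
Albedo = 3·IceMelt + 1  [with IceMelt=4]  = 13

13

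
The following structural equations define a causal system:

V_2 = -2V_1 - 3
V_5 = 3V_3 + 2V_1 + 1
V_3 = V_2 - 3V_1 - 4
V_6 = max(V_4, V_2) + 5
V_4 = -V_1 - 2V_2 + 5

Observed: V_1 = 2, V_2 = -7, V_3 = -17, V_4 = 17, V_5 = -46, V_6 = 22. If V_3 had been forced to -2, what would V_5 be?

do(V_3=-2) replaces the equation V_3 = V_2 - 3V_1 - 4 with the constant V_3 = -2.
V_5 = 3V_3 + 2V_1 + 1  [with V_3=-2, V_1=2]  = -1

-1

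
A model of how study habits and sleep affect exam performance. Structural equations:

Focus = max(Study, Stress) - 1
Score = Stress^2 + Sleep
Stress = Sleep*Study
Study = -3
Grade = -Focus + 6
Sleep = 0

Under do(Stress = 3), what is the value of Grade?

4

The intervention breaks the incoming arrows to Stress: Stress = Sleep*Study no longer applies, and Stress = 3.
Focus = max(Study, Stress) - 1  [with Study=-3, Stress=3]  = 2
Grade = -Focus + 6  [with Focus=2]  = 4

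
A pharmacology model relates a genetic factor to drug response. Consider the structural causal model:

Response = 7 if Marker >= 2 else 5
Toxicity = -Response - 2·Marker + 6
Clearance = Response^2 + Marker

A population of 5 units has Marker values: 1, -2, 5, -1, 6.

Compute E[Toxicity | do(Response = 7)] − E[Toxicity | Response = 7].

7.4

do(Response=7) breaks Response's dependence on Marker. With Response=7 fixed, Toxicity across the units is -3, 3, -11, 1, -13, mean -4.6.
Observing Response=7 restricts to units where Response's equation naturally yields 7: Marker ∈ {5, 6}. In that subpopulation Toxicity = -11, -13, mean -12.
Difference = -4.6 − (-12) = 7.4.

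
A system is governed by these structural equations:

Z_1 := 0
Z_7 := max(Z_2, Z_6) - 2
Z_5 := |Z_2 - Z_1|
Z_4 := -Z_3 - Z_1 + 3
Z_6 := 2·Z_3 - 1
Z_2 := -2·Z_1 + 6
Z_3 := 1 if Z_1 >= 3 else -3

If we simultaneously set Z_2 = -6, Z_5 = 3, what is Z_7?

-8

The joint intervention fixes Z_2 = -6, Z_5 = 3, removing each variable's own equation.
Z_3 = 1 if Z_1 >= 3 else -3  [with Z_1=0]  = -3
Z_6 = 2·Z_3 - 1  [with Z_3=-3]  = -7
Z_7 = max(Z_2, Z_6) - 2  [with Z_2=-6, Z_6=-7]  = -8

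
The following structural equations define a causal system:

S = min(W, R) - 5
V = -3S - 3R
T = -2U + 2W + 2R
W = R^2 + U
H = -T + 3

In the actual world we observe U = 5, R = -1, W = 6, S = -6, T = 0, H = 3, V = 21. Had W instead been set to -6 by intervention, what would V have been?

The intervention breaks the incoming arrows to W: W = R^2 + U no longer applies, and W = -6.
S = min(W, R) - 5  [with W=-6, R=-1]  = -11
V = -3S - 3R  [with S=-11, R=-1]  = 36

36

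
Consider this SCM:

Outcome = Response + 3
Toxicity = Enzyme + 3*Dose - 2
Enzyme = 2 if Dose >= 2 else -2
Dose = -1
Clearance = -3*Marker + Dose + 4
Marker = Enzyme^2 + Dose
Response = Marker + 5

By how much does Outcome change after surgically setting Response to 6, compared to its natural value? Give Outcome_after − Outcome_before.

-2

The intervention breaks the incoming arrows to Response: Response = Marker + 5 no longer applies, and Response = 6.
Outcome = Response + 3  [with Response=6]  = 9
Without intervention: Enzyme = 2 if Dose >= 2 else -2  [with Dose=-1]  = -2; Marker = Enzyme^2 + Dose  [with Enzyme=-2, Dose=-1]  = 3; Response = Marker + 5  [with Marker=3]  = 8; Outcome = Response + 3  [with Response=8]  = 11.
Change = 9 − 11 = -2.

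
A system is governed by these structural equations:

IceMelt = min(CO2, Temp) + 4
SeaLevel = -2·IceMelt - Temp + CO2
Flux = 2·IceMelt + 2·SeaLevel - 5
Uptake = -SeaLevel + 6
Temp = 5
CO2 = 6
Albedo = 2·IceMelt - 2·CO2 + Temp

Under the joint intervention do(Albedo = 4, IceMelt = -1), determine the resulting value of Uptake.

3

The joint intervention fixes Albedo = 4, IceMelt = -1, removing each variable's own equation.
SeaLevel = -2·IceMelt - Temp + CO2  [with IceMelt=-1, Temp=5, CO2=6]  = 3
Uptake = -SeaLevel + 6  [with SeaLevel=3]  = 3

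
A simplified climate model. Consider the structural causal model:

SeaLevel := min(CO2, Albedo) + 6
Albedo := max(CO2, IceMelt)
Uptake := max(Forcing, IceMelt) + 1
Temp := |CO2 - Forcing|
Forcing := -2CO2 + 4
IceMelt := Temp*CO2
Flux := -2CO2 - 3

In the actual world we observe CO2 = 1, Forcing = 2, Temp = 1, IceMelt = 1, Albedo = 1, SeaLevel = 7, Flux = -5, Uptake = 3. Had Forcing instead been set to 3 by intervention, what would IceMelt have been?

Under do(Forcing=3), the mechanism Forcing := -2CO2 + 4 is discarded; Forcing is fixed at 3.
Temp = |CO2 - Forcing|  [with CO2=1, Forcing=3]  = 2
IceMelt = Temp*CO2  [with Temp=2, CO2=1]  = 2

2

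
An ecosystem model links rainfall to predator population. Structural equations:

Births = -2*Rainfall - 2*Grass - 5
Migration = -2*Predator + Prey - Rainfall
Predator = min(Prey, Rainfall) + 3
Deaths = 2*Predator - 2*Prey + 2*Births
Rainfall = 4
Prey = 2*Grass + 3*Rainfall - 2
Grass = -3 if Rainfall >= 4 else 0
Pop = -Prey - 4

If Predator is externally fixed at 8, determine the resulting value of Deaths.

-6

Under do(Predator=8), the mechanism Predator = min(Prey, Rainfall) + 3 is discarded; Predator is fixed at 8.
Grass = -3 if Rainfall >= 4 else 0  [with Rainfall=4]  = -3
Prey = 2*Grass + 3*Rainfall - 2  [with Grass=-3, Rainfall=4]  = 4
Births = -2*Rainfall - 2*Grass - 5  [with Rainfall=4, Grass=-3]  = -7
Deaths = 2*Predator - 2*Prey + 2*Births  [with Predator=8, Prey=4, Births=-7]  = -6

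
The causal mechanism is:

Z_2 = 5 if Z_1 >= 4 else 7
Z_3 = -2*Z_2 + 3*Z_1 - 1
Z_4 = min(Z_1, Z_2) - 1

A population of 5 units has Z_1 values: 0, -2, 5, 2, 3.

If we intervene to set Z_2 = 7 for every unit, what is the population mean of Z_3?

-10.2

The intervention sets Z_2=7 in all 5 units regardless of Z_1. Recomputing Z_3 per unit gives -15, -21, 0, -9, -6; average -10.2.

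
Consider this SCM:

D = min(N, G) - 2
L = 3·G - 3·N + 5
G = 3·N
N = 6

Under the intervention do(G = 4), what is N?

6

Under do(G=4), the mechanism G = 3·N is discarded; G is fixed at 4.
N is not downstream of the intervention, so its value is determined by the original equations.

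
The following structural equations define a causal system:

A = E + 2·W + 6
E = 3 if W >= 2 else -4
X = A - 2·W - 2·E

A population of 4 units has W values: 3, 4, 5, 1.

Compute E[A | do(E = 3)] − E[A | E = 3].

-1.5

Under do(E=3), E's equation is replaced by E=3 for every unit. Per-unit A: 15, 17, 19, 11. Mean = 15.5.
Observing E=3 restricts to units where E's equation naturally yields 3: W ∈ {3, 4, 5}. In that subpopulation A = 15, 17, 19, mean 17.
Difference = 15.5 − 17 = -1.5.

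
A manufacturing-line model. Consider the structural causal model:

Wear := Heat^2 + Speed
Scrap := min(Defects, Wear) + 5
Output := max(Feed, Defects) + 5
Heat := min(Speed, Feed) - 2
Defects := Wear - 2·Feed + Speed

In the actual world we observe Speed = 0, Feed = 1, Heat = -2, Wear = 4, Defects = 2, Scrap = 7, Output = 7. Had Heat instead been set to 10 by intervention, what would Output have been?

103

The intervention breaks the incoming arrows to Heat: Heat := min(Speed, Feed) - 2 no longer applies, and Heat = 10.
Wear = Heat^2 + Speed  [with Heat=10, Speed=0]  = 100
Defects = Wear - 2·Feed + Speed  [with Wear=100, Feed=1, Speed=0]  = 98
Output = max(Feed, Defects) + 5  [with Feed=1, Defects=98]  = 103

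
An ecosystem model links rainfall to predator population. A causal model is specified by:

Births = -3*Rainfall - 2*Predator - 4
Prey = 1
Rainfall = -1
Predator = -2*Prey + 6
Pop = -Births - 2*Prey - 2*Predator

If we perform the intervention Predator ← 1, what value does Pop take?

do(Predator=1) replaces the equation Predator = -2*Prey + 6 with the constant Predator = 1.
Births = -3*Rainfall - 2*Predator - 4  [with Rainfall=-1, Predator=1]  = -3
Pop = -Births - 2*Prey - 2*Predator  [with Births=-3, Prey=1, Predator=1]  = -1

-1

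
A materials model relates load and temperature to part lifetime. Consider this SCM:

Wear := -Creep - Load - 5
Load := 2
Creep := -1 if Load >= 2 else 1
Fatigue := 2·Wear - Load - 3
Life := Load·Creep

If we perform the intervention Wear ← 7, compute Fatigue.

9

The intervention breaks the incoming arrows to Wear: Wear := -Creep - Load - 5 no longer applies, and Wear = 7.
Fatigue = 2·Wear - Load - 3  [with Wear=7, Load=2]  = 9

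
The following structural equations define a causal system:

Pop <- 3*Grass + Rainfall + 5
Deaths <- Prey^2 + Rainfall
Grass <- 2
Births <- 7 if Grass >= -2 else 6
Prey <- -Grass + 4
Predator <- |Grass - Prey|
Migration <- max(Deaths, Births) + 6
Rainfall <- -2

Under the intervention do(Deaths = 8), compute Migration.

Intervening sets Deaths = 8 and removes its equation (Deaths <- Prey^2 + Rainfall).
Births = 7 if Grass >= -2 else 6  [with Grass=2]  = 7
Migration = max(Deaths, Births) + 6  [with Deaths=8, Births=7]  = 14

14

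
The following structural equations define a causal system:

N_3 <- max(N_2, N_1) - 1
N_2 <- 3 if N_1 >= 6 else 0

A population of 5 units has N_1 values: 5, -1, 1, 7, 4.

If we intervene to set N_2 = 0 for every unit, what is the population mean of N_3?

2.4

Every unit gets N_2=0 under the intervention. N_3 values become 4, -1, 0, 6, 3; E[N_3|do(N_2=0)] = 2.4.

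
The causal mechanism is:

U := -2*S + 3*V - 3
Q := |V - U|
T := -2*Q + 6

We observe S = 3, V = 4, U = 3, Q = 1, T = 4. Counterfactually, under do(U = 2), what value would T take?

2

do(U=2) replaces the equation U := -2*S + 3*V - 3 with the constant U = 2.
Q = |V - U|  [with V=4, U=2]  = 2
T = -2*Q + 6  [with Q=2]  = 2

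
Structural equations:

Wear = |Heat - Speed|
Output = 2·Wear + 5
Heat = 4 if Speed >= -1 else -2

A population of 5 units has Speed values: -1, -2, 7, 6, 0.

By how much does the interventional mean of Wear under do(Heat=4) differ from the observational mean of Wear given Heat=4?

0.5

do(Heat=4) breaks Heat's dependence on Speed. With Heat=4 fixed, Wear across the units is 5, 6, 3, 2, 4, mean 4.
Observing Heat=4 restricts to units where Heat's equation naturally yields 4: Speed ∈ {-1, 7, 6, 0}. In that subpopulation Wear = 5, 3, 2, 4, mean 3.5.
Difference = 4 − 3.5 = 0.5.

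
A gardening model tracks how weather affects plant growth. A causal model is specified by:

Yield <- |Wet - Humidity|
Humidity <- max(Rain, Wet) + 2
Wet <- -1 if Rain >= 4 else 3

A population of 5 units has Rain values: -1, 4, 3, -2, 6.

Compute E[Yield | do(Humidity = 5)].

Under do(Humidity=5), Humidity's equation is replaced by Humidity=5 for every unit. Per-unit Yield: 2, 6, 2, 2, 6. Mean = 3.6.

3.6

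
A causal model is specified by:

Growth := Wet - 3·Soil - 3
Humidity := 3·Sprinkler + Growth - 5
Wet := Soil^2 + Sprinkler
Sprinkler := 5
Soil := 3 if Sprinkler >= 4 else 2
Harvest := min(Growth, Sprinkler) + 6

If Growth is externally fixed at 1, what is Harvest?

Under do(Growth=1), the mechanism Growth := Wet - 3·Soil - 3 is discarded; Growth is fixed at 1.
Harvest = min(Growth, Sprinkler) + 6  [with Growth=1, Sprinkler=5]  = 7

7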